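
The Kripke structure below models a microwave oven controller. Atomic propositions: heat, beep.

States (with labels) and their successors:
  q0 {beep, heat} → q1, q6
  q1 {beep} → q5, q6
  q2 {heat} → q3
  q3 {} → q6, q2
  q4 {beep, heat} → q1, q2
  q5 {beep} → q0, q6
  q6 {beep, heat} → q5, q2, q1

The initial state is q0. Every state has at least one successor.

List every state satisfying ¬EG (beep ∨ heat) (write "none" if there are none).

{q2, q3}

States satisfying beep ∨ heat: {q0, q1, q2, q4, q5, q6}.
States satisfying EG (beep ∨ heat): {q0, q1, q4, q5, q6}.
States satisfying ¬EG (beep ∨ heat): {q2, q3}.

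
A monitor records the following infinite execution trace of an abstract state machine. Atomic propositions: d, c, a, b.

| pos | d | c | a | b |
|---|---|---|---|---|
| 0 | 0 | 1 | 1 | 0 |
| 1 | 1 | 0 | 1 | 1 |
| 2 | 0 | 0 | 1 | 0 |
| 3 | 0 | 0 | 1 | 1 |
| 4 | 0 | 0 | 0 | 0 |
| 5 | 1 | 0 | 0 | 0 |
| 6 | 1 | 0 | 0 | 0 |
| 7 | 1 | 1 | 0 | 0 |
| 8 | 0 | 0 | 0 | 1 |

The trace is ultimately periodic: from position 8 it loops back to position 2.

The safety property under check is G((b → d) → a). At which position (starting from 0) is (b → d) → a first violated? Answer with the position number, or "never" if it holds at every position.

Check (b → d) → a at each position in order: 0 ✓, 1 ✓, 2 ✓, 3 ✓.
At position 4 the labels are {}, so (b → d) → a is false there. This is the first violation.

4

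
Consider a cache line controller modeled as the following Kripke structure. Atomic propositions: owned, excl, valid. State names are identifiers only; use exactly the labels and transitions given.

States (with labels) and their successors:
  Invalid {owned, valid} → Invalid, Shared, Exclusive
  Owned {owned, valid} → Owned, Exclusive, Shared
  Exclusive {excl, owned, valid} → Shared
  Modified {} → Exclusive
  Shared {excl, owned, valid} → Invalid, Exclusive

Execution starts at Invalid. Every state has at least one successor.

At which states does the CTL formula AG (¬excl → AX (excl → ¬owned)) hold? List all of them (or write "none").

none

States satisfying ¬excl → AX (excl → ¬owned): {Exclusive, Shared}.
States satisfying AG (¬excl → AX (excl → ¬owned)): ∅.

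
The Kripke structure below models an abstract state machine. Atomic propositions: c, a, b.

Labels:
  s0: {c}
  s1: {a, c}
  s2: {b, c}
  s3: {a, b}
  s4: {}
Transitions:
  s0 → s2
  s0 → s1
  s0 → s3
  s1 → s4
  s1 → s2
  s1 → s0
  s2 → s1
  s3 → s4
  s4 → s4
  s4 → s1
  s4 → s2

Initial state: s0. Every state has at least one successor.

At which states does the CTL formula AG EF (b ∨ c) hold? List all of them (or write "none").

{s0, s1, s2, s3, s4}

States satisfying EF (b ∨ c): {s0, s1, s2, s3, s4}.
States satisfying AG EF (b ∨ c): {s0, s1, s2, s3, s4}.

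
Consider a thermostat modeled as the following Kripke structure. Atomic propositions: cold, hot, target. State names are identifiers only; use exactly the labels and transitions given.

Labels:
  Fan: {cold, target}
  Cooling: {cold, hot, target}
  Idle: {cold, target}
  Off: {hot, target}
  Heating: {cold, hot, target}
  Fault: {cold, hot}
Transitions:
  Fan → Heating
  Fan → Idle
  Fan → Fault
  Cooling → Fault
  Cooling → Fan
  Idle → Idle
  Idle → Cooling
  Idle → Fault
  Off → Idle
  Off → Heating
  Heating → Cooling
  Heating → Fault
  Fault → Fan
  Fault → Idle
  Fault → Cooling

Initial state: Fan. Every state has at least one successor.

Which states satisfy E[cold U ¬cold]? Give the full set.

States satisfying cold: {Fan, Cooling, Idle, Heating, Fault}.
States satisfying ¬cold: {Off}.
States satisfying E[cold U ¬cold]: {Off}.

{Off}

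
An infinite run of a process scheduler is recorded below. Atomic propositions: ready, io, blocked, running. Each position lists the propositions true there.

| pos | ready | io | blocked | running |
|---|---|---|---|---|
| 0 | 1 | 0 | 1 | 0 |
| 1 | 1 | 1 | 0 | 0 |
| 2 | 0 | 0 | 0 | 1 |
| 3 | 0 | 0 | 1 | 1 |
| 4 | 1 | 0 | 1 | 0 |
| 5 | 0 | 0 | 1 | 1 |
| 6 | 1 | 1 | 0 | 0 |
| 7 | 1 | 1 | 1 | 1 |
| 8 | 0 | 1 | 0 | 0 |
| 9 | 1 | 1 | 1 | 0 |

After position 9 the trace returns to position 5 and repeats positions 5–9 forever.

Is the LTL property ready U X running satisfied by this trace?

Yes

Walking from position 0: X running first holds at position 1, and ready holds at every earlier position along the way, so ready U X running holds.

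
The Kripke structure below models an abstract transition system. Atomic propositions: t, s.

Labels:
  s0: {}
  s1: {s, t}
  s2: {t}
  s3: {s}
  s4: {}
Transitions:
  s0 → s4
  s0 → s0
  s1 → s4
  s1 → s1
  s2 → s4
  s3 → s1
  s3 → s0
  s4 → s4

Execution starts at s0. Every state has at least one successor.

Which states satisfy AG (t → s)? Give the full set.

States satisfying t → s: {s0, s1, s3, s4}.
States satisfying AG (t → s): {s0, s1, s3, s4}.

{s0, s1, s3, s4}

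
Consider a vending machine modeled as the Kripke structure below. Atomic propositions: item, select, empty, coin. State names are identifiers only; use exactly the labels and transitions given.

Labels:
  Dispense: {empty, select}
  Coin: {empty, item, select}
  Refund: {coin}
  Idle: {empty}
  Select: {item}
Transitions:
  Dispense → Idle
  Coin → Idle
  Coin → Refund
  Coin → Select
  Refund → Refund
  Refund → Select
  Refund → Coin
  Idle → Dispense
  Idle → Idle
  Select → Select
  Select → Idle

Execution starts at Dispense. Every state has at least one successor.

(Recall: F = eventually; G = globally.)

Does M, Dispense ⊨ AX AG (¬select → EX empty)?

States satisfying AG (¬select → EX empty): {Dispense, Coin, Refund, Idle, Select}.
States satisfying AX AG (¬select → EX empty): {Dispense, Coin, Refund, Idle, Select}.
Dispense ∈ Sat(AX AG (¬select → EX empty)).

Yes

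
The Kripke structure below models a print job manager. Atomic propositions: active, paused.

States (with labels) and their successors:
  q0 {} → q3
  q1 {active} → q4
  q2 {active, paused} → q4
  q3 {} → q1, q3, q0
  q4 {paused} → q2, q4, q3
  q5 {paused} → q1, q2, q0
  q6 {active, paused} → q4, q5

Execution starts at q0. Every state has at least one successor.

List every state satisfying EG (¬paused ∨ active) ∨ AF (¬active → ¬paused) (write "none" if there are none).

{q0, q1, q2, q3, q5, q6}

States satisfying ¬paused ∨ active: {q0, q1, q2, q3, q6}.
States satisfying EG (¬paused ∨ active): {q0, q3}.
States satisfying ¬active → ¬paused: {q0, q1, q2, q3, q6}.
States satisfying AF (¬active → ¬paused): {q0, q1, q2, q3, q5, q6}.
States satisfying EG (¬paused ∨ active) ∨ AF (¬active → ¬paused): {q0, q1, q2, q3, q5, q6}.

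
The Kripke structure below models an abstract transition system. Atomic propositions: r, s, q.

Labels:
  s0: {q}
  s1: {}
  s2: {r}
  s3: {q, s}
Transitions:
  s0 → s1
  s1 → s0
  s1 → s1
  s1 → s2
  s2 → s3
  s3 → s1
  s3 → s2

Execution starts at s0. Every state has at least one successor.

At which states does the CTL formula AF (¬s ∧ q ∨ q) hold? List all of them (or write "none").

{s0, s2, s3}

States satisfying ¬s ∧ q ∨ q: {s0, s3}.
States satisfying AF (¬s ∧ q ∨ q): {s0, s2, s3}.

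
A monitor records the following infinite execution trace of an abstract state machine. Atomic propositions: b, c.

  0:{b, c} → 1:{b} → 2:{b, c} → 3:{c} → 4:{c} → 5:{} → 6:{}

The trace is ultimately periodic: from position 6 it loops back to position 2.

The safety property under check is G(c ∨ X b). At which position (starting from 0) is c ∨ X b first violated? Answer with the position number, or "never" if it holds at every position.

5

Check c ∨ X b at each position in order: 0 ✓, 1 ✓, 2 ✓, 3 ✓, 4 ✓.
At position 5 the labels are {} and the next position 6 has {}, so c ∨ X b is false there. This is the first violation.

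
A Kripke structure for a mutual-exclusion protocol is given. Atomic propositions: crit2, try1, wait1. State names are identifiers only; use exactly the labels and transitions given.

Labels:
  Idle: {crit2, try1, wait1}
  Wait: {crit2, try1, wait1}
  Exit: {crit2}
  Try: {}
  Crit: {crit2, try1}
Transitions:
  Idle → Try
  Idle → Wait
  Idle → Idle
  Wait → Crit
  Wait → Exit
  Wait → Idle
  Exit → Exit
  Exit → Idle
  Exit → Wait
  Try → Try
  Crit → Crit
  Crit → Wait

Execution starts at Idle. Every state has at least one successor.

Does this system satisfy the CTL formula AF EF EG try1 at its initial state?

Satisfied

States satisfying EF EG try1: {Idle, Wait, Exit, Crit}.
States satisfying AF EF EG try1: {Idle, Wait, Exit, Crit}.
Idle ∈ Sat(AF EF EG try1).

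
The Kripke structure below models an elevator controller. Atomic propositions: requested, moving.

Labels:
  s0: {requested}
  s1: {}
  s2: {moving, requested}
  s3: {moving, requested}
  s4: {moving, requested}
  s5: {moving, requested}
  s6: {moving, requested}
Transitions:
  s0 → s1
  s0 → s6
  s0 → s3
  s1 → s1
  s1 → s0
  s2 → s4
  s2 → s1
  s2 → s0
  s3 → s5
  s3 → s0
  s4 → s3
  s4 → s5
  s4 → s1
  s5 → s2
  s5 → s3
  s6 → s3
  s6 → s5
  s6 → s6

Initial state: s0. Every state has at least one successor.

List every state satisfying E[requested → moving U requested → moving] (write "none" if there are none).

States satisfying requested → moving: {s1, s2, s3, s4, s5, s6}.
States satisfying E[requested → moving U requested → moving]: {s1, s2, s3, s4, s5, s6}.

{s1, s2, s3, s4, s5, s6}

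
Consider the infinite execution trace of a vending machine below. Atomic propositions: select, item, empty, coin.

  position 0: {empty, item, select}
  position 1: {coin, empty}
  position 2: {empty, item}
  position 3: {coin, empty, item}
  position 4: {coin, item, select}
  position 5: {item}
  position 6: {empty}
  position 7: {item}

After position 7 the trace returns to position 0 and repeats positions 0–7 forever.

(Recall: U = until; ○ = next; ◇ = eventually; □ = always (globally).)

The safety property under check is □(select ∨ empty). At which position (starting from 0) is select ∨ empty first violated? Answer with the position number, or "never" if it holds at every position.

5

Check select ∨ empty at each position in order: 0 ✓, 1 ✓, 2 ✓, 3 ✓, 4 ✓.
At position 5 the labels are {item}, so select ∨ empty is false there. This is the first violation.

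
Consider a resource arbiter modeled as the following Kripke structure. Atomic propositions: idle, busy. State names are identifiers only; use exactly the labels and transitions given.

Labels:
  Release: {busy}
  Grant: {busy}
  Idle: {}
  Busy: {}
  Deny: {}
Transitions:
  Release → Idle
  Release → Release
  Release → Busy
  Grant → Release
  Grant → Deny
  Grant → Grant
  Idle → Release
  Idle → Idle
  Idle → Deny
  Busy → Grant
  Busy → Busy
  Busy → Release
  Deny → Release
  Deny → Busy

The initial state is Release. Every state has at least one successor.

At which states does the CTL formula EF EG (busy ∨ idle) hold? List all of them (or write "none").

{Release, Grant, Idle, Busy, Deny}

States satisfying EG (busy ∨ idle): {Release, Grant}.
States satisfying EF EG (busy ∨ idle): {Release, Grant, Idle, Busy, Deny}.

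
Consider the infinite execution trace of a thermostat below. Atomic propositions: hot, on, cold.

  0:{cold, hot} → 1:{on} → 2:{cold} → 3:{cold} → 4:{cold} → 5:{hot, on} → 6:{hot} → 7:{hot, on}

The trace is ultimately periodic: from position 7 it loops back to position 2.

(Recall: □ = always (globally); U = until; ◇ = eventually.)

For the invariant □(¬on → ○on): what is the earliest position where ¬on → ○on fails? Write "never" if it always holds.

2

Check ¬on → ○on at each position in order: 0 ✓, 1 ✓.
At position 2 the labels are {cold} and the next position 3 has {cold}, so ¬on → ○on is false there. This is the first violation.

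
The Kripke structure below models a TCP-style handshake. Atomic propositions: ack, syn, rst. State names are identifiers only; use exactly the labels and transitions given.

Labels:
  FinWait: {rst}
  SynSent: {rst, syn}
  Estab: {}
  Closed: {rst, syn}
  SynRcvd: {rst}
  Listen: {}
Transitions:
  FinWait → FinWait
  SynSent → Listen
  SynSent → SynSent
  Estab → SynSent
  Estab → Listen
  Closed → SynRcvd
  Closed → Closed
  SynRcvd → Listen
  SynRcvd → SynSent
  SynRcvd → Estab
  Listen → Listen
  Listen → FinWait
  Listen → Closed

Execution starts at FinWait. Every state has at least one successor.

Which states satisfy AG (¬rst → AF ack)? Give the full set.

States satisfying ¬rst → AF ack: {FinWait, SynSent, Closed, SynRcvd}.
States satisfying AG (¬rst → AF ack): {FinWait}.

{FinWait}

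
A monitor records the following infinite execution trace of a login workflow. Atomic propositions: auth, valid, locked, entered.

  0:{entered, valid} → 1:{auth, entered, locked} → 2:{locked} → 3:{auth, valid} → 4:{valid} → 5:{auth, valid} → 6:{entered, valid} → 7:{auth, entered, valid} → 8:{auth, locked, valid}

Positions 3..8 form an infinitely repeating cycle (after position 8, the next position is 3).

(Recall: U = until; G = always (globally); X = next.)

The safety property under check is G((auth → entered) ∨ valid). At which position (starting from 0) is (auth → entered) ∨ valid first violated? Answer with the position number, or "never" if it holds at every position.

(auth → entered) ∨ valid holds at every position 0..8, and those are all the positions the trace ever visits, so the invariant G((auth → entered) ∨ valid) is never violated.

never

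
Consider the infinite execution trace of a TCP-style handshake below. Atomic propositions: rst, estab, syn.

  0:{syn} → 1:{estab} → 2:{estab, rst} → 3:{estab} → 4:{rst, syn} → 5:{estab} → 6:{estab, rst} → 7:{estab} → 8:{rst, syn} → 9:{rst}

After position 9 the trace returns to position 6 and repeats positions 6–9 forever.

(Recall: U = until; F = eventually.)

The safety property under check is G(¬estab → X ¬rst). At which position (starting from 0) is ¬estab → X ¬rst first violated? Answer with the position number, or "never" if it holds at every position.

Check ¬estab → X ¬rst at each position in order: 0 ✓, 1 ✓, 2 ✓, 3 ✓, 4 ✓, 5 ✓, 6 ✓, 7 ✓.
At position 8 the labels are {rst, syn} and the next position 9 has {rst}, so ¬estab → X ¬rst is false there. This is the first violation.

8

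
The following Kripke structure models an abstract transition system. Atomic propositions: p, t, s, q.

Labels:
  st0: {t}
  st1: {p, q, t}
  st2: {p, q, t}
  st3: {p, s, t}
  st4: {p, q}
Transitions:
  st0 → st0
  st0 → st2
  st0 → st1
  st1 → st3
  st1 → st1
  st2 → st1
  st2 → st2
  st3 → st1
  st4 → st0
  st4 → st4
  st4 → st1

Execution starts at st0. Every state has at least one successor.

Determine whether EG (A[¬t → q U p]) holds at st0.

Does not hold

States satisfying A[¬t → q U p]: {st1, st2, st3, st4}.
States satisfying EG (A[¬t → q U p]): {st1, st2, st3, st4}.
No suitable path/successor from st0 witnesses the formula.
st0 ∉ Sat(EG (A[¬t → q U p])).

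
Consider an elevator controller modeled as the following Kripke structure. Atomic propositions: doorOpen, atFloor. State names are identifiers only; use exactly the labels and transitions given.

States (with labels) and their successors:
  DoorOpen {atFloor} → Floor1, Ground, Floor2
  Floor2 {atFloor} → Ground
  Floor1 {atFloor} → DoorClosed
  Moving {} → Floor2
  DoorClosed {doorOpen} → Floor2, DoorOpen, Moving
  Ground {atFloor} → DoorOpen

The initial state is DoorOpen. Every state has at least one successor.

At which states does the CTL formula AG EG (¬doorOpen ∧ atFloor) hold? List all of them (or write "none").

none

States satisfying EG (¬doorOpen ∧ atFloor): {DoorOpen, Floor2, Ground}.
States satisfying AG EG (¬doorOpen ∧ atFloor): ∅.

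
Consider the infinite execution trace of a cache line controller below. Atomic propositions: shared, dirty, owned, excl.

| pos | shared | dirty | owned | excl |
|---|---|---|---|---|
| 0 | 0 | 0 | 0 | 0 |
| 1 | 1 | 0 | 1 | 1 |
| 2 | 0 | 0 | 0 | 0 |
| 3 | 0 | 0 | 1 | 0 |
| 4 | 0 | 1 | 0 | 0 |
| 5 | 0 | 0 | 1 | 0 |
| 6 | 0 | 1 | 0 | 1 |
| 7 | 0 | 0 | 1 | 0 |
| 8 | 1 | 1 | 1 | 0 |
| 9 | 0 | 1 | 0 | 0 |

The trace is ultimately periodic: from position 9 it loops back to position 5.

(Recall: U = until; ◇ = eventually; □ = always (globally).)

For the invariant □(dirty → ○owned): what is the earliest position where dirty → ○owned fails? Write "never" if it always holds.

Check dirty → ○owned at each position in order: 0 ✓, 1 ✓, 2 ✓, 3 ✓, 4 ✓, 5 ✓, 6 ✓, 7 ✓.
At position 8 the labels are {dirty, owned, shared} and the next position 9 has {dirty}, so dirty → ○owned is false there. This is the first violation.

8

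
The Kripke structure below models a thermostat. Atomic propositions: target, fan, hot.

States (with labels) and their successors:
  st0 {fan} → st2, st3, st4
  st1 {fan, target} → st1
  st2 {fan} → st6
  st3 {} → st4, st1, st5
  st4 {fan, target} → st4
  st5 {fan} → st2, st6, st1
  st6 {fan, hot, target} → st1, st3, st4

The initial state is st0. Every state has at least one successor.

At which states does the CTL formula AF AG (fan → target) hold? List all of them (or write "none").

States satisfying AG (fan → target): {st1, st4}.
States satisfying AF AG (fan → target): {st1, st4}.

{st1, st4}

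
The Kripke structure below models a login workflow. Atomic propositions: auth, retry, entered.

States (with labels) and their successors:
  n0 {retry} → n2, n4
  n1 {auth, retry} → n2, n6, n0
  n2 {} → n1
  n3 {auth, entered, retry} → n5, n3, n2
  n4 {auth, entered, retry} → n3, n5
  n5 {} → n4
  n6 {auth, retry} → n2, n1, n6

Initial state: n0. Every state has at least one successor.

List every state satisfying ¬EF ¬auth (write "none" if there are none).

States satisfying ¬auth: {n0, n2, n5}.
States satisfying EF ¬auth: {n0, n1, n2, n3, n4, n5, n6}.
States satisfying ¬EF ¬auth: ∅.

none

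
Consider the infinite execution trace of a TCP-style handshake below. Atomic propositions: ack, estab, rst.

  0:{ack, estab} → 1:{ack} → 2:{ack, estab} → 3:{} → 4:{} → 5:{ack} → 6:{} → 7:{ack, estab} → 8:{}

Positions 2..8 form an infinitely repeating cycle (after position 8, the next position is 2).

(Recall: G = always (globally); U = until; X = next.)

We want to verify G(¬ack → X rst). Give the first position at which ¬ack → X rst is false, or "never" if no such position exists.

Check ¬ack → X rst at each position in order: 0 ✓, 1 ✓, 2 ✓.
At position 3 the labels are {} and the next position 4 has {}, so ¬ack → X rst is false there. This is the first violation.

3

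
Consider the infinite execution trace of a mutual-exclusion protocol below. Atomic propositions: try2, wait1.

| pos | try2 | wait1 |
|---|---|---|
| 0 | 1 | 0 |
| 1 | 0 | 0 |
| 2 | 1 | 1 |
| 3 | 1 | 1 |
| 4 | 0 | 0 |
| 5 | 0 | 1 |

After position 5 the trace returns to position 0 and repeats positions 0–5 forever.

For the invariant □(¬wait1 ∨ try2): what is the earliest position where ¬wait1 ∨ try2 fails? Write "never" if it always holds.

5

Check ¬wait1 ∨ try2 at each position in order: 0 ✓, 1 ✓, 2 ✓, 3 ✓, 4 ✓.
At position 5 the labels are {wait1}, so ¬wait1 ∨ try2 is false there. This is the first violation.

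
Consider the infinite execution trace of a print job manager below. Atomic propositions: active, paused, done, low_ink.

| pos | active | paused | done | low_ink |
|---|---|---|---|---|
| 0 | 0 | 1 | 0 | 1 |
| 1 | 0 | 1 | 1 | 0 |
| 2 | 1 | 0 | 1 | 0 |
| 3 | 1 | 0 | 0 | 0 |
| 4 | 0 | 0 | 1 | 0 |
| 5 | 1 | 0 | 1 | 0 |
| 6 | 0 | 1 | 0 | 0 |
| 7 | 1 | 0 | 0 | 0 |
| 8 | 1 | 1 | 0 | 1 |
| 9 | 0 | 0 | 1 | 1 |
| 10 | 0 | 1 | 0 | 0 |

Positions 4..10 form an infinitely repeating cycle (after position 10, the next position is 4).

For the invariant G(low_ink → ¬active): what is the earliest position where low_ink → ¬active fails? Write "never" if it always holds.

8

Check low_ink → ¬active at each position in order: 0 ✓, 1 ✓, 2 ✓, 3 ✓, 4 ✓, 5 ✓, 6 ✓, 7 ✓.
At position 8 the labels are {active, low_ink, paused}, so low_ink → ¬active is false there. This is the first violation.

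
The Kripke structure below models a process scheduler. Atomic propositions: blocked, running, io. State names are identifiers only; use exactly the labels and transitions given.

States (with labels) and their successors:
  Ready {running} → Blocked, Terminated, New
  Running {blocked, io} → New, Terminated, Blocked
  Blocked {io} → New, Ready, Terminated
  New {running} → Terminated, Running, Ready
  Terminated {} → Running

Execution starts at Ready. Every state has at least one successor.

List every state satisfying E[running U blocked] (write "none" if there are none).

States satisfying running: {Ready, New}.
States satisfying blocked: {Running}.
States satisfying E[running U blocked]: {Ready, Running, New}.

{Ready, Running, New}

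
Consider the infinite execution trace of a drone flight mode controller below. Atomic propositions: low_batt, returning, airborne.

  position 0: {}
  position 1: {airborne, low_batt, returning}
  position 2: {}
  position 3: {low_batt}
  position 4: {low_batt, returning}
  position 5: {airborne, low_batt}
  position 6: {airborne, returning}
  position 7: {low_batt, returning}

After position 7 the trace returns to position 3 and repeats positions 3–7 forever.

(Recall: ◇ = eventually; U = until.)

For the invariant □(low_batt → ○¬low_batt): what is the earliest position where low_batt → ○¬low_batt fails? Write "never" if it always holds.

3

Check low_batt → ○¬low_batt at each position in order: 0 ✓, 1 ✓, 2 ✓.
At position 3 the labels are {low_batt} and the next position 4 has {low_batt, returning}, so low_batt → ○¬low_batt is false there. This is the first violation.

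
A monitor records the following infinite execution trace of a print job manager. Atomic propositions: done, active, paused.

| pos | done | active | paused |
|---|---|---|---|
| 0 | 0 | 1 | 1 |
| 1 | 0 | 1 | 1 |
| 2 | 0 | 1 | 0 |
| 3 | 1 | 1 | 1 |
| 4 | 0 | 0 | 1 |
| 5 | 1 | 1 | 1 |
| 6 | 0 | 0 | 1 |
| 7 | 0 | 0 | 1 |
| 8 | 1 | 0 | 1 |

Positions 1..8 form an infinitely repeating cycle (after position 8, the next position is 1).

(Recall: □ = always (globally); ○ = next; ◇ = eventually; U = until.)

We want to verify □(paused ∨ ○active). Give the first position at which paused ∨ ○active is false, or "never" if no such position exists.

paused ∨ ○active holds at every position 0..8, and those are all the positions the trace ever visits, so the invariant □(paused ∨ ○active) is never violated.

never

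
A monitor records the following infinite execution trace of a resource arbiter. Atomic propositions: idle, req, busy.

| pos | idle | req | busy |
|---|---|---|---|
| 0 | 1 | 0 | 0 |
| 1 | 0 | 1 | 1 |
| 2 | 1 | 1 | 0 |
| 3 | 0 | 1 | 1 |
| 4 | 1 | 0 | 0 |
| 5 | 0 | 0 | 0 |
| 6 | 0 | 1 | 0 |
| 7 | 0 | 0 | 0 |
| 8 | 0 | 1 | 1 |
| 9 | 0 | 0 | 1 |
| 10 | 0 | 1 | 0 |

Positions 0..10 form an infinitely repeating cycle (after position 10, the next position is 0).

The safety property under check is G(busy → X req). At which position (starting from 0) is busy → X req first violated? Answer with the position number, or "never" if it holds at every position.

Check busy → X req at each position in order: 0 ✓, 1 ✓, 2 ✓.
At position 3 the labels are {busy, req} and the next position 4 has {idle}, so busy → X req is false there. This is the first violation.

3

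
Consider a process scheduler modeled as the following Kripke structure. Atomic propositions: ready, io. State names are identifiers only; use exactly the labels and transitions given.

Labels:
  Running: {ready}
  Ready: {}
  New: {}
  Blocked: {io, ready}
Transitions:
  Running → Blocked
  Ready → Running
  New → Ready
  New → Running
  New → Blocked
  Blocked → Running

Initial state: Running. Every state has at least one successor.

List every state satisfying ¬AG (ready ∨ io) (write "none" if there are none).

States satisfying ready ∨ io: {Running, Blocked}.
States satisfying AG (ready ∨ io): {Running, Blocked}.
States satisfying ¬AG (ready ∨ io): {Ready, New}.

{Ready, New}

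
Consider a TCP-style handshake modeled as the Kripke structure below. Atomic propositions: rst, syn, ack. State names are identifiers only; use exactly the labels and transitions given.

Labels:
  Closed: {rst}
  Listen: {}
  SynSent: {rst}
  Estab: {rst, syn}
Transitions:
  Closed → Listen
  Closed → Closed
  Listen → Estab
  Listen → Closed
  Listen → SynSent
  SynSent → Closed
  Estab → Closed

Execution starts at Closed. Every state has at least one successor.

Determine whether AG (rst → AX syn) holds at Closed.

States satisfying rst → AX syn: {Listen}.
States satisfying AG (rst → AX syn): ∅.
Closed is reachable from Closed and violates rst → AX syn, so AG fails at Closed.
Closed ∉ Sat(AG (rst → AX syn)).

Does not hold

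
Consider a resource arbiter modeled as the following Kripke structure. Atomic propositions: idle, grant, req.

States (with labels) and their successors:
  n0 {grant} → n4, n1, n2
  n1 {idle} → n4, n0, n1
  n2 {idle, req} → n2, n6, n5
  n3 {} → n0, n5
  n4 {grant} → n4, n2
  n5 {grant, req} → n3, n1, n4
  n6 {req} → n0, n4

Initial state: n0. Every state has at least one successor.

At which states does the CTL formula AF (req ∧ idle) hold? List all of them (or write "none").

{n2}

States satisfying req ∧ idle: {n2}.
States satisfying AF (req ∧ idle): {n2}.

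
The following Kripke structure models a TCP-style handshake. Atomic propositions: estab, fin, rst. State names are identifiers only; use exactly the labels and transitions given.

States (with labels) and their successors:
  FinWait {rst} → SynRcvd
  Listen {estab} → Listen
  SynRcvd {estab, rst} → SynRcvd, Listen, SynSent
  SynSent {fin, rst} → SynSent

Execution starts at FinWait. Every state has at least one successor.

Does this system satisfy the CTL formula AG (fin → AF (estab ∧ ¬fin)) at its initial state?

States satisfying fin → AF (estab ∧ ¬fin): {FinWait, Listen, SynRcvd}.
States satisfying AG (fin → AF (estab ∧ ¬fin)): {Listen}.
SynSent is reachable from FinWait and violates fin → AF (estab ∧ ¬fin), so AG fails at FinWait.
FinWait ∉ Sat(AG (fin → AF (estab ∧ ¬fin))).

Does not hold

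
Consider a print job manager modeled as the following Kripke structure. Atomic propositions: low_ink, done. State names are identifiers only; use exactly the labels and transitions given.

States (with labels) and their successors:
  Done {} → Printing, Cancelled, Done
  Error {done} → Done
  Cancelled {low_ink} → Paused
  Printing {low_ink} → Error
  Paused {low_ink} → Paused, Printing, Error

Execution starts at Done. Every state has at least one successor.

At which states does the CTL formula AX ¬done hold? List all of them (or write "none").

{Done, Error, Cancelled}

States satisfying ¬done: {Done, Cancelled, Printing, Paused}.
States satisfying AX ¬done: {Done, Error, Cancelled}.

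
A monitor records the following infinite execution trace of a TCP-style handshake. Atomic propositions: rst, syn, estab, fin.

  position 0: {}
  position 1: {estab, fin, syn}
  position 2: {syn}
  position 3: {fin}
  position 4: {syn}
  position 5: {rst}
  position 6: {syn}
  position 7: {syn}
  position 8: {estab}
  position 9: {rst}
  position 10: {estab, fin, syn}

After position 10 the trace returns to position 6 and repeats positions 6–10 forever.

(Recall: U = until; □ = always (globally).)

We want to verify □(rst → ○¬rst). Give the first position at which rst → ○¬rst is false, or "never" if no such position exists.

never

rst → ○¬rst holds at every position 0..10, and those are all the positions the trace ever visits, so the invariant □(rst → ○¬rst) is never violated.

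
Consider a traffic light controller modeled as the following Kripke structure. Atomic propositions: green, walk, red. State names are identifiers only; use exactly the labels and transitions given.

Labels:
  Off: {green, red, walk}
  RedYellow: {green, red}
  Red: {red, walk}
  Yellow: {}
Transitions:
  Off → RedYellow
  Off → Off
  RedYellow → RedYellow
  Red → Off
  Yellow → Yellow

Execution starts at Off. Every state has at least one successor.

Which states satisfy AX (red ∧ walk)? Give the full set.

{Red}

States satisfying red ∧ walk: {Off, Red}.
States satisfying AX (red ∧ walk): {Red}.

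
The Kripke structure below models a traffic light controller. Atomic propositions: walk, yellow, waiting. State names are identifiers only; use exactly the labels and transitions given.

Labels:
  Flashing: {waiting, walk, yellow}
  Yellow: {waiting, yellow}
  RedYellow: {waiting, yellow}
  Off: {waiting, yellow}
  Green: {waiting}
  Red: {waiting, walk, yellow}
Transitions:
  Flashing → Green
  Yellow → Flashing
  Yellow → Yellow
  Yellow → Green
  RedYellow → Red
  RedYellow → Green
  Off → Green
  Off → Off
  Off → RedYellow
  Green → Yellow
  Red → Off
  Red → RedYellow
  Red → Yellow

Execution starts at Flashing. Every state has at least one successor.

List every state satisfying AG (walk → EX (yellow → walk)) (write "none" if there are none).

{Flashing, Yellow, Green}

States satisfying walk → EX (yellow → walk): {Flashing, Yellow, RedYellow, Off, Green}.
States satisfying AG (walk → EX (yellow → walk)): {Flashing, Yellow, Green}.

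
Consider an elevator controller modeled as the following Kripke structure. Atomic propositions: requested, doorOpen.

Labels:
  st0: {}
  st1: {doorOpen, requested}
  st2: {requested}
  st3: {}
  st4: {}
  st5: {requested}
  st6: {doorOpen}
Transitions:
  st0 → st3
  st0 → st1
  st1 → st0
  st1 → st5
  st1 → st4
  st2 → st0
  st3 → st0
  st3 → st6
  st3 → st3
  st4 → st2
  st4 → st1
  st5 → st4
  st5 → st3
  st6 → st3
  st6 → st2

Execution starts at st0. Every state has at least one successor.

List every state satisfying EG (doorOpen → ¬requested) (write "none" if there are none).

States satisfying doorOpen → ¬requested: {st0, st2, st3, st4, st5, st6}.
States satisfying EG (doorOpen → ¬requested): {st0, st2, st3, st4, st5, st6}.

{st0, st2, st3, st4, st5, st6}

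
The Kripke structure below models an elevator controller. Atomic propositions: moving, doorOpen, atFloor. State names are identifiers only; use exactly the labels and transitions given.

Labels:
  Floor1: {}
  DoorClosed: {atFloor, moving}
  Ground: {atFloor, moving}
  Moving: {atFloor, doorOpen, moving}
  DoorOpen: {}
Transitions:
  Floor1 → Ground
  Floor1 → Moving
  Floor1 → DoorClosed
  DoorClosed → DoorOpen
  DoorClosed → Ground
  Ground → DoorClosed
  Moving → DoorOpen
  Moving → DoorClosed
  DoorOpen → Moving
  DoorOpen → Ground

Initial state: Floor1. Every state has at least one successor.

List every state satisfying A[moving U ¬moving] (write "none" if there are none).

States satisfying moving: {DoorClosed, Ground, Moving}.
States satisfying ¬moving: {Floor1, DoorOpen}.
States satisfying A[moving U ¬moving]: {Floor1, DoorOpen}.

{Floor1, DoorOpen}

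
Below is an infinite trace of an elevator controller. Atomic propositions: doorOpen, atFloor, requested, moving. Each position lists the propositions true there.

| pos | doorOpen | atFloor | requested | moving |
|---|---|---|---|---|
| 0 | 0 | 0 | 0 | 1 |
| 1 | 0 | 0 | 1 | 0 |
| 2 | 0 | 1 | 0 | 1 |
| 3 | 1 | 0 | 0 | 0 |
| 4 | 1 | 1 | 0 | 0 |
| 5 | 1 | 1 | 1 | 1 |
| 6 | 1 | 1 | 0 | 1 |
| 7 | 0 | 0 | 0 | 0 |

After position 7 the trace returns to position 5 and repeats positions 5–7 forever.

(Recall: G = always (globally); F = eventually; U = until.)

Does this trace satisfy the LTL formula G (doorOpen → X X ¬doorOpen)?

No

doorOpen → X X ¬doorOpen must hold at every position from 0 onward. It fails at position 3, so G (doorOpen → X X ¬doorOpen) is false.
Positions where doorOpen holds: 3, 4, 5, 6.
Check X X ¬doorOpen at each: 3→fails, 4→fails, 5→ok, 6→fails.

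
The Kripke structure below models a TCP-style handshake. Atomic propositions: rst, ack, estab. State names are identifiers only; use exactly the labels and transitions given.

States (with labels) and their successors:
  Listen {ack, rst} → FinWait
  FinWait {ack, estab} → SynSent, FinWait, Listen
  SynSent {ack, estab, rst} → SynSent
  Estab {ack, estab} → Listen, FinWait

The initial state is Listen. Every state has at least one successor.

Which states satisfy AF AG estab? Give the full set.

States satisfying AG estab: {SynSent}.
States satisfying AF AG estab: {SynSent}.

{SynSent}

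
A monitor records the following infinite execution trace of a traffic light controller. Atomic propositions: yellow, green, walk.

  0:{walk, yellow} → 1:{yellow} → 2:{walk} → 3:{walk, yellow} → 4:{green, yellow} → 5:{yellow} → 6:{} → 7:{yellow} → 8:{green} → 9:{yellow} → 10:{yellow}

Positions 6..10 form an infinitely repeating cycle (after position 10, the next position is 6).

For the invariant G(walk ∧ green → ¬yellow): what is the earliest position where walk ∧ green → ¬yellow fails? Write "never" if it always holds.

walk ∧ green → ¬yellow holds at every position 0..10, and those are all the positions the trace ever visits, so the invariant G(walk ∧ green → ¬yellow) is never violated.

never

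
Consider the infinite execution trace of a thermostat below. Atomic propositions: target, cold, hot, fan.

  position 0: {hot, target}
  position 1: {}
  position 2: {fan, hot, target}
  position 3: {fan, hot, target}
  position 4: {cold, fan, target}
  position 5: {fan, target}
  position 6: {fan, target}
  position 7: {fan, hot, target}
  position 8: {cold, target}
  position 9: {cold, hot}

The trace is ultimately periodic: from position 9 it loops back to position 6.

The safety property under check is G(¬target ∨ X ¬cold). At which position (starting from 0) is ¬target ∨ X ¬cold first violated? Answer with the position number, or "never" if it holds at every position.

Check ¬target ∨ X ¬cold at each position in order: 0 ✓, 1 ✓, 2 ✓.
At position 3 the labels are {fan, hot, target} and the next position 4 has {cold, fan, target}, so ¬target ∨ X ¬cold is false there. This is the first violation.

3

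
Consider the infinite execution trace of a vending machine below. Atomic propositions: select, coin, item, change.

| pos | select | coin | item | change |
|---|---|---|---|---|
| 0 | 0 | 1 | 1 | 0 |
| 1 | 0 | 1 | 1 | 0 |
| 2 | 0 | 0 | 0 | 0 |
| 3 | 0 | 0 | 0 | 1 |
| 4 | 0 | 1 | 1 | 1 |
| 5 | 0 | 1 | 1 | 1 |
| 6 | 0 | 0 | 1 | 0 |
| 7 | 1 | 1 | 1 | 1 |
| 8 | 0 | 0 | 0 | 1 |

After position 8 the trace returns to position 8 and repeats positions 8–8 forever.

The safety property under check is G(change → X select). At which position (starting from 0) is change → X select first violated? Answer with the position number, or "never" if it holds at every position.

Check change → X select at each position in order: 0 ✓, 1 ✓, 2 ✓.
At position 3 the labels are {change} and the next position 4 has {change, coin, item}, so change → X select is false there. This is the first violation.

3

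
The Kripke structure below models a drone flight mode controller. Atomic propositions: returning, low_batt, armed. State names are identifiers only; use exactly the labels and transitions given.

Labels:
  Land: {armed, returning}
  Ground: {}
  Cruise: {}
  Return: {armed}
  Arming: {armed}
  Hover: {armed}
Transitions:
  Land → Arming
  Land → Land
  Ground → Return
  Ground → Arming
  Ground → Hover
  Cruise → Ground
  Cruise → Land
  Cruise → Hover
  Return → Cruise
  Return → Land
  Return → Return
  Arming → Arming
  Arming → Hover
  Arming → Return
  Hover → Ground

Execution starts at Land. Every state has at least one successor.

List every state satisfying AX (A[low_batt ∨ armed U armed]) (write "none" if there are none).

{Land, Ground, Arming}

States satisfying A[low_batt ∨ armed U armed]: {Land, Return, Arming, Hover}.
States satisfying AX (A[low_batt ∨ armed U armed]): {Land, Ground, Arming}.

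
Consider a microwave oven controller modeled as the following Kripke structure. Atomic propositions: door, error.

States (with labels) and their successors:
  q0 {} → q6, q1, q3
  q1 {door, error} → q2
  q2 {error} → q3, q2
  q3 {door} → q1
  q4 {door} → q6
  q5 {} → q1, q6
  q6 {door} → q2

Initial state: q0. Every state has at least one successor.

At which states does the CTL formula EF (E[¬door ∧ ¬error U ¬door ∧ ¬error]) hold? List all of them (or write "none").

States satisfying E[¬door ∧ ¬error U ¬door ∧ ¬error]: {q0, q5}.
States satisfying EF (E[¬door ∧ ¬error U ¬door ∧ ¬error]): {q0, q5}.

{q0, q5}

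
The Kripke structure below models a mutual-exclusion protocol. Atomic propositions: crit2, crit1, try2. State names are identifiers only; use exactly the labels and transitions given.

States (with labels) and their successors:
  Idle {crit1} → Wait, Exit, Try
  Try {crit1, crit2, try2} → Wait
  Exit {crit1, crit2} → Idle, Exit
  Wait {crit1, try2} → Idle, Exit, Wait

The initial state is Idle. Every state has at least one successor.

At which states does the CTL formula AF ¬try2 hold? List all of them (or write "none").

States satisfying ¬try2: {Idle, Exit}.
States satisfying AF ¬try2: {Idle, Exit}.

{Idle, Exit}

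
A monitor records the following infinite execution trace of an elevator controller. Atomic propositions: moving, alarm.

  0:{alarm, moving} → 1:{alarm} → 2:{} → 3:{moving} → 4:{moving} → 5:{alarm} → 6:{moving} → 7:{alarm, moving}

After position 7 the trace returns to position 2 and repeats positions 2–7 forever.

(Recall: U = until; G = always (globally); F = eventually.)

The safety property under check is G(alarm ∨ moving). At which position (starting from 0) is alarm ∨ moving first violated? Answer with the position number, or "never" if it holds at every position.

Check alarm ∨ moving at each position in order: 0 ✓, 1 ✓.
At position 2 the labels are {}, so alarm ∨ moving is false there. This is the first violation.

2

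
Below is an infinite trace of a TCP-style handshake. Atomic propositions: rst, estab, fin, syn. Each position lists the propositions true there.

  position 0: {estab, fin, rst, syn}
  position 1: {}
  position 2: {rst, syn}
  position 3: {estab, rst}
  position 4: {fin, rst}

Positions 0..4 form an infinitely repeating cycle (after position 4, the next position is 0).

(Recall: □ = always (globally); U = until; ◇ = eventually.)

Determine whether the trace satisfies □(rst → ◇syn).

rst → ◇syn holds at every position 0..4, and those are all positions ever visited, so □(rst → ◇syn) holds.
Positions where rst holds: 0, 2, 3, 4.
Check ◇syn at each: 0→ok, 2→ok, 3→ok, 4→ok.

Satisfied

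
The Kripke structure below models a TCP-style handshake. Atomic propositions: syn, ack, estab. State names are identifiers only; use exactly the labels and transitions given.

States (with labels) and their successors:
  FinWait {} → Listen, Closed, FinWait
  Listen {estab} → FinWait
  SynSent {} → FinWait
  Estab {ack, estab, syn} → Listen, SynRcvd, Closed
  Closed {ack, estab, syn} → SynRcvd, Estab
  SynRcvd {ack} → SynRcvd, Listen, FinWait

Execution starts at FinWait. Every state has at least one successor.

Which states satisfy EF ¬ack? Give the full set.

States satisfying ¬ack: {FinWait, Listen, SynSent}.
States satisfying EF ¬ack: {FinWait, Listen, SynSent, Estab, Closed, SynRcvd}.

{FinWait, Listen, SynSent, Estab, Closed, SynRcvd}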